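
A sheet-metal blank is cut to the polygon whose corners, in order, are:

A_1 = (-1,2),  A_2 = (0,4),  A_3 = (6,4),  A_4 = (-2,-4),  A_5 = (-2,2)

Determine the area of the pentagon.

Σ = (-4) + (-24) + (-16) + (-12) + (-2) = -58
Area = |Σ|/2 = 29.

29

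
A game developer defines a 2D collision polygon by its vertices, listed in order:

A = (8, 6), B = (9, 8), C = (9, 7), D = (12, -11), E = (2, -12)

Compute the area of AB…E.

98

Apply the surveyor's formula: 2A = Σ (x_i·y_{i+1} − x_{i+1}·y_i), indices taken mod 5.
Cross-terms: 10, -9, -183, -122, 108  ⇒  Σ = -196
Area = |Σ|/2 = 98.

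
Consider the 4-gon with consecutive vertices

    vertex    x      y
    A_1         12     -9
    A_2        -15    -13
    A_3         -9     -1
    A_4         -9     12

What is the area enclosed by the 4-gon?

286.5

Apply Gauss's area formula: 2A = Σ (x_i·y_{i+1} − x_{i+1}·y_i), indices taken mod 4.
Σ = (-291) + (-102) + (-117) + (-63) = -573
Area = |Σ|/2 = 286.5.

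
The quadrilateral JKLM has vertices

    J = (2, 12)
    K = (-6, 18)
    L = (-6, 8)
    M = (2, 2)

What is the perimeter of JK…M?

|JK| = √((-8)² + (6)²) = √100 = 10
|KL| = √((0)² + (-10)²) = √100 = 10
|LM| = √((8)² + (-6)²) = √100 = 10
|MJ| = √((0)² + (10)²) = √100 = 10
Perimeter = 10 + 10 + 10 + 10 = 40.

40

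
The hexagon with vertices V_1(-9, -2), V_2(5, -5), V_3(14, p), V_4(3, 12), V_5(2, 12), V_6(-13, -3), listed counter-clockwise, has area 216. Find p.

-11

Write out the shoelace sum; only the two edges meeting at V_3 involve p:
2·Area = [(5·p − 14·(-5)) + (14·12 − 3·p)] + 216
       = 2·p + 454 = 432
⇒ p = -11.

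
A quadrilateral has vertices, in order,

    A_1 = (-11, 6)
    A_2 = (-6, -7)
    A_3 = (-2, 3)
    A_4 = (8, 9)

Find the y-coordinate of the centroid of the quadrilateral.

286/93

Apply the surveyor's formula. First the cross-terms c_i = x_i·y_{i+1} − x_{i+1}·y_i:
  113, -32, -42, 147  ⇒  2A = 186, A = 93.
Then Σ (y_i + y_{i+1})·c_i = 1716, so ȳ = 1716 / (6·93) = 286/93.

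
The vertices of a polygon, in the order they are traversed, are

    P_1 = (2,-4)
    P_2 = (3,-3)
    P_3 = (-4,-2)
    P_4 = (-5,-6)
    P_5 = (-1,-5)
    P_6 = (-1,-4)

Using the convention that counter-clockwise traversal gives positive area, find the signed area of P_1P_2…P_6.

16

P_1→P_2: (2)(-3) − (3)(-4) = 6
P_2→P_3: (3)(-2) − (-4)(-3) = -18
P_3→P_4: (-4)(-6) − (-5)(-2) = 14
P_4→P_5: (-5)(-5) − (-1)(-6) = 19
P_5→P_6: (-1)(-4) − (-1)(-5) = -1
P_6→P_1: (-1)(-4) − (2)(-4) = 12
Σ = 32
Signed area = Σ/2 = 16 (positive ⇒ counter-clockwise traversal).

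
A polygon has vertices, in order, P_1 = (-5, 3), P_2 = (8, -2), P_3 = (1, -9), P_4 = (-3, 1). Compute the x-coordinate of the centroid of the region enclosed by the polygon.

Apply the shoelace formula. First the cross-terms c_i = x_i·y_{i+1} − x_{i+1}·y_i:
  -14, -70, -26, -4  ⇒  2A = -114, A = -57.
Then Σ (x_i + x_{i+1})·c_i = -588, so x̄ = -588 / (6·(-57)) = 98/57.

98/57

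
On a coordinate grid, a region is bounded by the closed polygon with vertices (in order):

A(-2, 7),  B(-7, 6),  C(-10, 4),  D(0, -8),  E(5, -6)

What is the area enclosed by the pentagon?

Cross-terms: 37, 32, 80, 40, 23  ⇒  Σ = 212
Area = |Σ|/2 = 106.

106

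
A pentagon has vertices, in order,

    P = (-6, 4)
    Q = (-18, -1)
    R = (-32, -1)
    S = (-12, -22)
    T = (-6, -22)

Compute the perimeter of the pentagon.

|PQ| = √((-12)² + (-5)²) = √169 = 13
|QR| = √((-14)² + (0)²) = √196 = 14
|RS| = √((20)² + (-21)²) = √841 = 29
|ST| = √((6)² + (0)²) = √36 = 6
|TP| = √((0)² + (26)²) = √676 = 26
Perimeter = 13 + 14 + 29 + 6 + 26 = 88.

88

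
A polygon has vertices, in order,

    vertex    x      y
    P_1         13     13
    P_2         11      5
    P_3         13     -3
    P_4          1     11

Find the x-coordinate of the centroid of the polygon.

Apply Gauss's area formula. First the cross-terms c_i = x_i·y_{i+1} − x_{i+1}·y_i:
  -78, -98, 146, -130  ⇒  2A = -160, A = -80.
Then Σ (x_i + x_{i+1})·c_i = -4000, so x̄ = -4000 / (6·(-80)) = 25/3.

25/3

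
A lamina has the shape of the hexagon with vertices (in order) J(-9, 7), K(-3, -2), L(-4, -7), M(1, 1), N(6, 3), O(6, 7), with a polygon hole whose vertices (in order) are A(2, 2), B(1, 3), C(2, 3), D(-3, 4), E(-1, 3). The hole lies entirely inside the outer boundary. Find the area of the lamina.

Outer boundary:
Apply the shoelace (surveyor's) formula: 2A = Σ (x_i·y_{i+1} − x_{i+1}·y_i), indices taken mod 6.
J→K: (-9)(-2) − (-3)(7) = 39
K→L: (-3)(-7) − (-4)(-2) = 13
L→M: (-4)(1) − (1)(-7) = 3
M→N: (1)(3) − (6)(1) = -3
N→O: (6)(7) − (6)(3) = 24
O→J: (6)(7) − (-9)(7) = 105
Σ = 181
Area = |Σ|/2 = 90.5.
Hole:
Cross-terms: 4, -3, 17, -5, -8  ⇒  Σ = 5
Area = |Σ|/2 = 2.5.
Net area = 90.5 − 2.5 = 88.

88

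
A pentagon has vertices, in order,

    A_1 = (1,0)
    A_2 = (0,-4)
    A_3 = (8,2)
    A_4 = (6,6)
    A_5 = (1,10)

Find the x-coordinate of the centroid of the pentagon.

557/162

Apply the shoelace (surveyor's) formula. First the cross-terms c_i = x_i·y_{i+1} − x_{i+1}·y_i:
  -4, 32, 36, 54, -10  ⇒  2A = 108, A = 54.
Then Σ (x_i + x_{i+1})·c_i = 1114, so x̄ = 1114 / (6·54) = 557/162.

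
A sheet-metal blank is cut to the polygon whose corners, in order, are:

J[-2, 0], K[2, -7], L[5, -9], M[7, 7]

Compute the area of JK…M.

Apply the shoelace (surveyor's) formula: 2A = Σ (x_i·y_{i+1} − x_{i+1}·y_i), indices taken mod 4.
Σ = (14) + (17) + (98) + (14) = 143
Area = |Σ|/2 = 71.5.

71.5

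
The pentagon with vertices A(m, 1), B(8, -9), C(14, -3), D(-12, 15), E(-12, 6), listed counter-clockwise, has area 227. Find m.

The doubled signed area Σ (x_i y_{i+1} − x_{i+1} y_i) is linear in m.
With m=0 it equals 364; the coefficient of m is -15 (from the two edges through A).
So -15·m + 364 = 2·227 = 454 ⇒ m = -6.

-6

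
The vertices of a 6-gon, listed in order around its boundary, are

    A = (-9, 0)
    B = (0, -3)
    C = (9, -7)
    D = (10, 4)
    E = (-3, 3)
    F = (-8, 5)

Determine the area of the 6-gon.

Apply Gauss's area formula: 2A = Σ (x_i·y_{i+1} − x_{i+1}·y_i), indices taken mod 6.
A→B: (-9)(-3) − (0)(0) = 27
B→C: (0)(-7) − (9)(-3) = 27
C→D: (9)(4) − (10)(-7) = 106
D→E: (10)(3) − (-3)(4) = 42
E→F: (-3)(5) − (-8)(3) = 9
F→A: (-8)(0) − (-9)(5) = 45
Σ = 256
Area = |Σ|/2 = 128.

128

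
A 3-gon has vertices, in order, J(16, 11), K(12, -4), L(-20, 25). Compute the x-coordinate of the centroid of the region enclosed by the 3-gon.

Apply Gauss's area formula. First the cross-terms c_i = x_i·y_{i+1} − x_{i+1}·y_i:
  -196, 220, -620  ⇒  2A = -596, A = -298.
Then Σ (x_i + x_{i+1})·c_i = -4768, so x̄ = -4768 / (6·(-298)) = 8/3.

8/3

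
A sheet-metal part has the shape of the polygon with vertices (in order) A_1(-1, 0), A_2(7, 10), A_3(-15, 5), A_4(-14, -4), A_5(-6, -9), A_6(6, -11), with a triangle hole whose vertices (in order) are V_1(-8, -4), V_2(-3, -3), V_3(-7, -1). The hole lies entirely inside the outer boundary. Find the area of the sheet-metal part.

Outer boundary:
Apply Gauss's area formula: 2A = Σ (x_i·y_{i+1} − x_{i+1}·y_i), indices taken mod 6.
Σ = (-10) + (185) + (130) + (102) + (120) + (-11) = 516
Area = |Σ|/2 = 258.
Hole:
Apply the surveyor's formula: 2A = Σ (x_i·y_{i+1} − x_{i+1}·y_i), indices taken mod 3.
V_1→V_2: (-8)(-3) − (-3)(-4) = 12
V_2→V_3: (-3)(-1) − (-7)(-3) = -18
V_3→V_1: (-7)(-4) − (-8)(-1) = 20
Σ = 14
Area = |Σ|/2 = 7.
Net area = 258 − 7 = 251.

251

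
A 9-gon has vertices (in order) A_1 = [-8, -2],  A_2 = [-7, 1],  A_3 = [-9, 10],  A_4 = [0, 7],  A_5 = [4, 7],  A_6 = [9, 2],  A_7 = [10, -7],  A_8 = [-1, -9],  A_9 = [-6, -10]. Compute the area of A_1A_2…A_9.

260.5

Apply the shoelace (surveyor's) formula: 2A = Σ (x_i·y_{i+1} − x_{i+1}·y_i), indices taken mod 9.
A_1→A_2: (-8)(1) − (-7)(-2) = -22
A_2→A_3: (-7)(10) − (-9)(1) = -61
A_3→A_4: (-9)(7) − (0)(10) = -63
A_4→A_5: (0)(7) − (4)(7) = -28
A_5→A_6: (4)(2) − (9)(7) = -55
A_6→A_7: (9)(-7) − (10)(2) = -83
A_7→A_8: (10)(-9) − (-1)(-7) = -97
A_8→A_9: (-1)(-10) − (-6)(-9) = -44
A_9→A_1: (-6)(-2) − (-8)(-10) = -68
Σ = -521
Area = |Σ|/2 = 260.5.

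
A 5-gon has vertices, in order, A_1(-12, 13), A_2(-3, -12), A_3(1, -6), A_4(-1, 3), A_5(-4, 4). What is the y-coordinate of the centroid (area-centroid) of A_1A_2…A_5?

Apply the shoelace formula. First the cross-terms c_i = x_i·y_{i+1} − x_{i+1}·y_i:
  183, 30, -3, 8, -4  ⇒  2A = 214, A = 107.
Then Σ (y_i + y_{i+1})·c_i = -360, so ȳ = -360 / (6·107) = -60/107.

-60/107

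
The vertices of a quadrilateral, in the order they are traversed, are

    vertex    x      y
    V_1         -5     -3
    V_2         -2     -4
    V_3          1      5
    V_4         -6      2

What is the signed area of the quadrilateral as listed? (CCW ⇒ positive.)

Apply the shoelace formula: 2A = Σ (x_i·y_{i+1} − x_{i+1}·y_i), indices taken mod 4.
Σ = (14) + (-6) + (32) + (28) = 68
Signed area = Σ/2 = 34 (positive ⇒ counter-clockwise traversal).

34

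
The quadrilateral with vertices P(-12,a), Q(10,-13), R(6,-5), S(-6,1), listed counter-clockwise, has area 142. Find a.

-7

The doubled signed area Σ (x_i y_{i+1} − x_{i+1} y_i) is linear in a.
With a=0 it equals 172; the coefficient of a is -16 (from the two edges through P).
So -16·a + 172 = 2·142 = 284 ⇒ a = -7.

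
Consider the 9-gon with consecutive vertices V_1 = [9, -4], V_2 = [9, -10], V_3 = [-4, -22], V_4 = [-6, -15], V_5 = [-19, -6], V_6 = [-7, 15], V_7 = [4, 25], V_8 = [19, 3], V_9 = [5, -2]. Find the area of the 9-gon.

846.5

Apply Gauss's area formula: 2A = Σ (x_i·y_{i+1} − x_{i+1}·y_i), indices taken mod 9.
Σ = (-54) + (-238) + (-72) + (-249) + (-327) + (-235) + (-463) + (-53) + (-2) = -1693
Area = |Σ|/2 = 846.5.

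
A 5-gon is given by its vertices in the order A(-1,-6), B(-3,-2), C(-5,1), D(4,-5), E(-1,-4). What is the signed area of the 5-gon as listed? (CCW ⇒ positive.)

Apply the shoelace formula: 2A = Σ (x_i·y_{i+1} − x_{i+1}·y_i), indices taken mod 5.
Cross-terms: -16, -13, 21, -21, 2  ⇒  Σ = -27
Signed area = Σ/2 = -13.5 (negative ⇒ clockwise traversal).

-13.5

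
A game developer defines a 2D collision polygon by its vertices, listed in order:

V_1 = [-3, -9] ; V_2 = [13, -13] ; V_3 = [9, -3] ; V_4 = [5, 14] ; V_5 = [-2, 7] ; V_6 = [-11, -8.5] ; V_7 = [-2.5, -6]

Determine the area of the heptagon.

290.625

Apply the shoelace (surveyor's) formula: 2A = Σ (x_i·y_{i+1} − x_{i+1}·y_i), indices taken mod 7.
Σ = (156) + (78) + (141) + (63) + (94) + (44.75) + (4.5) = 581.25
Area = |Σ|/2 = 290.625.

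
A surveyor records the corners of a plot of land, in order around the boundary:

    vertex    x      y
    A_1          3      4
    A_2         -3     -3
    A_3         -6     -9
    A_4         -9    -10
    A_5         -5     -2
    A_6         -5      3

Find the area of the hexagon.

Σ = (3) + (9) + (-21) + (-32) + (-25) + (-29) = -95
Area = |Σ|/2 = 47.5.

47.5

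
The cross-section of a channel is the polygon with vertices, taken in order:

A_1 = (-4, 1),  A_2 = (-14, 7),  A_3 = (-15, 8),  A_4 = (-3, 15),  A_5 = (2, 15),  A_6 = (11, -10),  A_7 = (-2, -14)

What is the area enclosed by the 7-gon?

Apply Gauss's area formula: 2A = Σ (x_i·y_{i+1} − x_{i+1}·y_i), indices taken mod 7.
Σ = (-14) + (-7) + (-201) + (-75) + (-185) + (-174) + (-58) = -714
Area = |Σ|/2 = 357.

357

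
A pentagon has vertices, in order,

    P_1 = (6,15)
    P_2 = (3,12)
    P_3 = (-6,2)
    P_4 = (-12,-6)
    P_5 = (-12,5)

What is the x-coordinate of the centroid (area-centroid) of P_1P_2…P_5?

Apply the shoelace formula. First the cross-terms c_i = x_i·y_{i+1} − x_{i+1}·y_i:
  27, 78, 60, -132, -210  ⇒  2A = -177, A = -88.5.
Then Σ (x_i + x_{i+1})·c_i = 3357, so x̄ = 3357 / (6·(-88.5)) = -373/59.

-373/59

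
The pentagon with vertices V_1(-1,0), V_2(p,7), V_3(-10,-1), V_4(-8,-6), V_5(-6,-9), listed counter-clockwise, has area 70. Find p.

The doubled signed area Σ (x_i y_{i+1} − x_{i+1} y_i) is linear in p.
With p=0 it equals 142; the coefficient of p is -1 (from the two edges through V_2).
So -1·p + 142 = 2·70 = 140 ⇒ p = 2.

2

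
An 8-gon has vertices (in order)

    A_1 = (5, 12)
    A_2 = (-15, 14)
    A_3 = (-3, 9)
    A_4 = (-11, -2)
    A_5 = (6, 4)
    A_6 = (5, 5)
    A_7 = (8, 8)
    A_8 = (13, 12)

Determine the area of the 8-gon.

164

Σ = (250) + (-93) + (105) + (-32) + (10) + (0) + (-8) + (96) = 328
Area = |Σ|/2 = 164.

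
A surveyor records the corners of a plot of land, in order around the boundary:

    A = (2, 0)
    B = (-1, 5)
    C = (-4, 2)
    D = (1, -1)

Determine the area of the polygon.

Apply Gauss's area formula: 2A = Σ (x_i·y_{i+1} − x_{i+1}·y_i), indices taken mod 4.
Σ = (10) + (18) + (2) + (2) = 32
Area = |Σ|/2 = 16.

16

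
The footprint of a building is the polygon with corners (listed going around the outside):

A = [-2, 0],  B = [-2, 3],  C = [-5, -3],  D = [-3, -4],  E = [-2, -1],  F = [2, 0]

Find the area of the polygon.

11.5

Apply the surveyor's formula: 2A = Σ (x_i·y_{i+1} − x_{i+1}·y_i), indices taken mod 6.
A→B: (-2)(3) − (-2)(0) = -6
B→C: (-2)(-3) − (-5)(3) = 21
C→D: (-5)(-4) − (-3)(-3) = 11
D→E: (-3)(-1) − (-2)(-4) = -5
E→F: (-2)(0) − (2)(-1) = 2
F→A: (2)(0) − (-2)(0) = 0
Σ = 23
Area = |Σ|/2 = 11.5.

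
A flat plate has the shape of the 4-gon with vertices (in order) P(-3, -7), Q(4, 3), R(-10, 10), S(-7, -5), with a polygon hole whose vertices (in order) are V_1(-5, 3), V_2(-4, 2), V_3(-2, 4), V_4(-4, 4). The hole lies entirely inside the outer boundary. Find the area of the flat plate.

118.5

Outer boundary:
P→Q: (-3)(3) − (4)(-7) = 19
Q→R: (4)(10) − (-10)(3) = 70
R→S: (-10)(-5) − (-7)(10) = 120
S→P: (-7)(-7) − (-3)(-5) = 34
Σ = 243
Area = |Σ|/2 = 121.5.
Hole:
Apply the surveyor's formula: 2A = Σ (x_i·y_{i+1} − x_{i+1}·y_i), indices taken mod 4.
Cross-terms: 2, -12, 8, 8  ⇒  Σ = 6
Area = |Σ|/2 = 3.
Net area = 121.5 − 3 = 118.5.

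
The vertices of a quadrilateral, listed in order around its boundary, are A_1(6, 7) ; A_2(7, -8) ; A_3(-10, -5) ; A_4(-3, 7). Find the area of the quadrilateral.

Σ = (-97) + (-115) + (-85) + (-63) = -360
Area = |Σ|/2 = 180.

180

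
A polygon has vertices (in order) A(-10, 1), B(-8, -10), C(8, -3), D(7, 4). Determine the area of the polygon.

Apply the shoelace formula: 2A = Σ (x_i·y_{i+1} − x_{i+1}·y_i), indices taken mod 4.
A→B: (-10)(-10) − (-8)(1) = 108
B→C: (-8)(-3) − (8)(-10) = 104
C→D: (8)(4) − (7)(-3) = 53
D→A: (7)(1) − (-10)(4) = 47
Σ = 312
Area = |Σ|/2 = 156.

156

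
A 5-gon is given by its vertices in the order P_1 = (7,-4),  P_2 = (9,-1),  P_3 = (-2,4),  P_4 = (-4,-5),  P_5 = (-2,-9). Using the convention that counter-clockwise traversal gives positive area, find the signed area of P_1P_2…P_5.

93

Σ = (29) + (34) + (26) + (26) + (71) = 186
Signed area = Σ/2 = 93 (positive ⇒ counter-clockwise traversal).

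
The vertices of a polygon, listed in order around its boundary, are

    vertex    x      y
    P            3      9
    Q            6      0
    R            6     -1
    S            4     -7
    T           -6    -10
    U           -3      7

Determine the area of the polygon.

Apply the surveyor's formula: 2A = Σ (x_i·y_{i+1} − x_{i+1}·y_i), indices taken mod 6.
P→Q: (3)(0) − (6)(9) = -54
Q→R: (6)(-1) − (6)(0) = -6
R→S: (6)(-7) − (4)(-1) = -38
S→T: (4)(-10) − (-6)(-7) = -82
T→U: (-6)(7) − (-3)(-10) = -72
U→P: (-3)(9) − (3)(7) = -48
Σ = -300
Area = |Σ|/2 = 150.

150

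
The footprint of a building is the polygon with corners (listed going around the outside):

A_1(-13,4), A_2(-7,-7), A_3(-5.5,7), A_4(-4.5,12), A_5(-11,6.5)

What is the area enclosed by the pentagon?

Apply the surveyor's formula: 2A = Σ (x_i·y_{i+1} − x_{i+1}·y_i), indices taken mod 5.
A_1→A_2: (-13)(-7) − (-7)(4) = 119
A_2→A_3: (-7)(7) − (-5.5)(-7) = -87.5
A_3→A_4: (-5.5)(12) − (-4.5)(7) = -34.5
A_4→A_5: (-4.5)(6.5) − (-11)(12) = 102.75
A_5→A_1: (-11)(4) − (-13)(6.5) = 40.5
Σ = 140.25
Area = |Σ|/2 = 70.125.

70.125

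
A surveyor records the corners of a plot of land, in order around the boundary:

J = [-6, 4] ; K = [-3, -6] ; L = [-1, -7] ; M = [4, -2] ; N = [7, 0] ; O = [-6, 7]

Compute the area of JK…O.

87

Apply Gauss's area formula: 2A = Σ (x_i·y_{i+1} − x_{i+1}·y_i), indices taken mod 6.
Σ = (48) + (15) + (30) + (14) + (49) + (18) = 174
Area = |Σ|/2 = 87.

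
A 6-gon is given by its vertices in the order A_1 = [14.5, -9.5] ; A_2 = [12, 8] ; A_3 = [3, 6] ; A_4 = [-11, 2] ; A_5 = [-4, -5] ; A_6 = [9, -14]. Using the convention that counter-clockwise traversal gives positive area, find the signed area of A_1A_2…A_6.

315.75

Σ = (230) + (48) + (72) + (63) + (101) + (117.5) = 631.5
Signed area = Σ/2 = 315.75 (positive ⇒ counter-clockwise traversal).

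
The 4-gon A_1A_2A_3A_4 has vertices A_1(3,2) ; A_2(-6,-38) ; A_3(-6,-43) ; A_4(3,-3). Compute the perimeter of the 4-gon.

92

|A_1A_2| = √((-9)² + (-40)²) = √1681 = 41
|A_2A_3| = √((0)² + (-5)²) = √25 = 5
|A_3A_4| = √((9)² + (40)²) = √1681 = 41
|A_4A_1| = √((0)² + (5)²) = √25 = 5
Perimeter = 41 + 5 + 41 + 5 = 92.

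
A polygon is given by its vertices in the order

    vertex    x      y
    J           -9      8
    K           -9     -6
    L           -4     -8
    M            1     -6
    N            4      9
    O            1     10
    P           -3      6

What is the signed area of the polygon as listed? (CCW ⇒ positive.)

168

Apply the shoelace (surveyor's) formula: 2A = Σ (x_i·y_{i+1} − x_{i+1}·y_i), indices taken mod 7.
Cross-terms: 126, 48, 32, 33, 31, 36, 30  ⇒  Σ = 336
Signed area = Σ/2 = 168 (positive ⇒ counter-clockwise traversal).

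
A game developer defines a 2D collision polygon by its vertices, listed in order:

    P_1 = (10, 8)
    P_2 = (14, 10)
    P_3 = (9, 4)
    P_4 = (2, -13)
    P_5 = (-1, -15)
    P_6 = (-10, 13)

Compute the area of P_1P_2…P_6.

293.5

Apply Gauss's area formula: 2A = Σ (x_i·y_{i+1} − x_{i+1}·y_i), indices taken mod 6.
Σ = (-12) + (-34) + (-125) + (-43) + (-163) + (-210) = -587
Area = |Σ|/2 = 293.5.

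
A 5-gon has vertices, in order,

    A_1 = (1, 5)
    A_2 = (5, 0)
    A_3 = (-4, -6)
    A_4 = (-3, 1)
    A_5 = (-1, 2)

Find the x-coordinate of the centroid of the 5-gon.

Apply the shoelace (surveyor's) formula. First the cross-terms c_i = x_i·y_{i+1} − x_{i+1}·y_i:
  -25, -30, -22, -5, -7  ⇒  2A = -89, A = -44.5.
Then Σ (x_i + x_{i+1})·c_i = -6, so x̄ = -6 / (6·(-44.5)) = 2/89.

2/89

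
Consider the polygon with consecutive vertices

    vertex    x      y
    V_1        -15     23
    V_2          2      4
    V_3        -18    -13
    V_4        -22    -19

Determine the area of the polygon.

Σ = (-106) + (46) + (56) + (-791) = -795
Area = |Σ|/2 = 397.5.

397.5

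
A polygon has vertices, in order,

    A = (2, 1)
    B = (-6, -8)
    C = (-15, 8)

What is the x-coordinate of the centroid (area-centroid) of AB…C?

Apply the surveyor's formula. First the cross-terms c_i = x_i·y_{i+1} − x_{i+1}·y_i:
  -10, -168, -31  ⇒  2A = -209, A = -104.5.
Then Σ (x_i + x_{i+1})·c_i = 3971, so x̄ = 3971 / (6·(-104.5)) = -19/3.

-19/3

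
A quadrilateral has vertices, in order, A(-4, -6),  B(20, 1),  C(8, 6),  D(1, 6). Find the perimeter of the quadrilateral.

|AB| = √((24)² + (7)²) = √625 = 25
|BC| = √((-12)² + (5)²) = √169 = 13
|CD| = √((-7)² + (0)²) = √49 = 7
|DA| = √((-5)² + (-12)²) = √169 = 13
Perimeter = 25 + 13 + 7 + 13 = 58.

58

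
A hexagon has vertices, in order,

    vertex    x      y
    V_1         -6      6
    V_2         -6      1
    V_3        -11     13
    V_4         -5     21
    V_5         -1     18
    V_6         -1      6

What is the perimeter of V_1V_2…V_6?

50

|V_1V_2| = √((0)² + (-5)²) = √25 = 5
|V_2V_3| = √((-5)² + (12)²) = √169 = 13
|V_3V_4| = √((6)² + (8)²) = √100 = 10
|V_4V_5| = √((4)² + (-3)²) = √25 = 5
|V_5V_6| = √((0)² + (-12)²) = √144 = 12
|V_6V_1| = √((-5)² + (0)²) = √25 = 5
Perimeter = 5 + 13 + 10 + 5 + 12 + 5 = 50.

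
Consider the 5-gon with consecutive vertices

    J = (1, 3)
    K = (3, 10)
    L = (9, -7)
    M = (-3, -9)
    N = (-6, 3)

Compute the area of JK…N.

148

Σ = (1) + (-111) + (-102) + (-63) + (-21) = -296
Area = |Σ|/2 = 148.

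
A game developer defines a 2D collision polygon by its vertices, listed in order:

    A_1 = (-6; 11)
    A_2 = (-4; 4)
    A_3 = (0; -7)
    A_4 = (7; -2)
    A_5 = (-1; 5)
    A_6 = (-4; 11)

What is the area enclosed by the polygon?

Σ = (20) + (28) + (49) + (33) + (9) + (22) = 161
Area = |Σ|/2 = 80.5.

80.5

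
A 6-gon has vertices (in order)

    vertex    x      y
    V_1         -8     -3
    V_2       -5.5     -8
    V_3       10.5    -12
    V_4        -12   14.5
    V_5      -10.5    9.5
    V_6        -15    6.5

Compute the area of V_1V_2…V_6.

Apply the shoelace (surveyor's) formula: 2A = Σ (x_i·y_{i+1} − x_{i+1}·y_i), indices taken mod 6.
V_1→V_2: (-8)(-8) − (-5.5)(-3) = 47.5
V_2→V_3: (-5.5)(-12) − (10.5)(-8) = 150
V_3→V_4: (10.5)(14.5) − (-12)(-12) = 8.25
V_4→V_5: (-12)(9.5) − (-10.5)(14.5) = 38.25
V_5→V_6: (-10.5)(6.5) − (-15)(9.5) = 74.25
V_6→V_1: (-15)(-3) − (-8)(6.5) = 97
Σ = 415.25
Area = |Σ|/2 = 207.625.

207.625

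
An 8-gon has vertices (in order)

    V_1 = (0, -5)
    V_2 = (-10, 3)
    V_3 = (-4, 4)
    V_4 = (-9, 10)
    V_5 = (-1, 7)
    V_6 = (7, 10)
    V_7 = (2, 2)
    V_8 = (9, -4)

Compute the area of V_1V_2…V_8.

Σ = (-50) + (-28) + (-4) + (-53) + (-59) + (-6) + (-26) + (-45) = -271
Area = |Σ|/2 = 135.5.

135.5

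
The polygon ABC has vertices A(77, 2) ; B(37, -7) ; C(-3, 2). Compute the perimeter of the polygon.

162

|AB| = √((-40)² + (-9)²) = √1681 = 41
|BC| = √((-40)² + (9)²) = √1681 = 41
|CA| = √((80)² + (0)²) = √6400 = 80
Perimeter = 41 + 41 + 80 = 162.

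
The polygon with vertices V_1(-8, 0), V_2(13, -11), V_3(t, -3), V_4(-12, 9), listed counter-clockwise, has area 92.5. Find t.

The doubled signed area Σ (x_i y_{i+1} − x_{i+1} y_i) is linear in t.
With t=0 it equals 85; the coefficient of t is 20 (from the two edges through V_3).
So 20·t + 85 = 2·92.5 = 185 ⇒ t = 5.

5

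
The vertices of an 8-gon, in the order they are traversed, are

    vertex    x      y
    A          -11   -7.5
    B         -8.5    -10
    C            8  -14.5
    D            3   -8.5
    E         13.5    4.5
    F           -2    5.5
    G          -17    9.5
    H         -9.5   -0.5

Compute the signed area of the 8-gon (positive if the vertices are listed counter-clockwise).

Σ = (46.25) + (203.25) + (-24.5) + (128.25) + (83.25) + (74.5) + (98.75) + (65.75) = 675.5
Signed area = Σ/2 = 337.75 (positive ⇒ counter-clockwise traversal).

337.75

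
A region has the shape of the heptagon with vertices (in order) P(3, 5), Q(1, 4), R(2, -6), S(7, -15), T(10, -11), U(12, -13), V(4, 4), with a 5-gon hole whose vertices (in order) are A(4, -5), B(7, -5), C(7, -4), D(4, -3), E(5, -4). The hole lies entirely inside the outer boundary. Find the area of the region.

90.5

Outer boundary:
Apply the shoelace formula: 2A = Σ (x_i·y_{i+1} − x_{i+1}·y_i), indices taken mod 7.
Σ = (7) + (-14) + (12) + (73) + (2) + (100) + (8) = 188
Area = |Σ|/2 = 94.
Hole:
Cross-terms: 15, 7, -5, -1, -9  ⇒  Σ = 7
Area = |Σ|/2 = 3.5.
Net area = 94 − 3.5 = 90.5.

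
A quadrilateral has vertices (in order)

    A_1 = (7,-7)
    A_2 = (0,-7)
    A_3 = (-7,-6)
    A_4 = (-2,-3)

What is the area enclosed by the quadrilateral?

Σ = (-49) + (-49) + (9) + (35) = -54
Area = |Σ|/2 = 27.

27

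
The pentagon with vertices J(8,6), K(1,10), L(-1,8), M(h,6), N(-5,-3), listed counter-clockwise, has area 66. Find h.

-2

Write out the shoelace sum; only the two edges meeting at M involve h:
2·Area = [((-1)·6 − h·8) + (h·(-3) − (-5)·6)] + 86
       = -11·h + 110 = 132
⇒ h = -2.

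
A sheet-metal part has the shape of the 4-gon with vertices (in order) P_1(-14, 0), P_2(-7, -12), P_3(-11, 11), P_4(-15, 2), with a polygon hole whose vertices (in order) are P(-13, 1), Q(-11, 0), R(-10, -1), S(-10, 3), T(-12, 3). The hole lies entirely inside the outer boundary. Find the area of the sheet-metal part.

57.5

Outer boundary:
Apply the shoelace formula: 2A = Σ (x_i·y_{i+1} − x_{i+1}·y_i), indices taken mod 4.
P_1→P_2: (-14)(-12) − (-7)(0) = 168
P_2→P_3: (-7)(11) − (-11)(-12) = -209
P_3→P_4: (-11)(2) − (-15)(11) = 143
P_4→P_1: (-15)(0) − (-14)(2) = 28
Σ = 130
Area = |Σ|/2 = 65.
Hole:
Σ = (11) + (11) + (-40) + (6) + (27) = 15
Area = |Σ|/2 = 7.5.
Net area = 65 − 7.5 = 57.5.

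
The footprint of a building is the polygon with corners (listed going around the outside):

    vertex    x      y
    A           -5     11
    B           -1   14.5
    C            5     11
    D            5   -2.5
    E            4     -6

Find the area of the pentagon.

Apply the shoelace (surveyor's) formula: 2A = Σ (x_i·y_{i+1} − x_{i+1}·y_i), indices taken mod 5.
Cross-terms: -61.5, -83.5, -67.5, -20, 14  ⇒  Σ = -218.5
Area = |Σ|/2 = 109.25.

109.25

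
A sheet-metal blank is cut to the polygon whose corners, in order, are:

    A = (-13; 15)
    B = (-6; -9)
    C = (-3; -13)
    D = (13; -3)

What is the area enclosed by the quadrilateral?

296

Cross-terms: 207, 51, 178, 156  ⇒  Σ = 592
Area = |Σ|/2 = 296.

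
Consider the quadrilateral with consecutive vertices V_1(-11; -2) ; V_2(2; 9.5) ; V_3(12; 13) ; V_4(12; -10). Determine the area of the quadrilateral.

Apply the surveyor's formula: 2A = Σ (x_i·y_{i+1} − x_{i+1}·y_i), indices taken mod 4.
Σ = (-100.5) + (-88) + (-276) + (-134) = -598.5
Area = |Σ|/2 = 299.25.

299.25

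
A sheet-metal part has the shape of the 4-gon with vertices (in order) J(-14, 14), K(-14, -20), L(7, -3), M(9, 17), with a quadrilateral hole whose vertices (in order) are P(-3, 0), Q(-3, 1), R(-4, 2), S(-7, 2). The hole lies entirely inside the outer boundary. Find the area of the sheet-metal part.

Outer boundary:
Apply the surveyor's formula: 2A = Σ (x_i·y_{i+1} − x_{i+1}·y_i), indices taken mod 4.
Cross-terms: 476, 182, 146, 364  ⇒  Σ = 1168
Area = |Σ|/2 = 584.
Hole:
Apply the shoelace formula: 2A = Σ (x_i·y_{i+1} − x_{i+1}·y_i), indices taken mod 4.
Cross-terms: -3, -2, 6, 6  ⇒  Σ = 7
Area = |Σ|/2 = 3.5.
Net area = 584 − 3.5 = 580.5.

580.5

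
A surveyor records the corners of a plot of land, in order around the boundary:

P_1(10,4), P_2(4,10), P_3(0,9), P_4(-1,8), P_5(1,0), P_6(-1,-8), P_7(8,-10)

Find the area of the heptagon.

159.5

P_1→P_2: (10)(10) − (4)(4) = 84
P_2→P_3: (4)(9) − (0)(10) = 36
P_3→P_4: (0)(8) − (-1)(9) = 9
P_4→P_5: (-1)(0) − (1)(8) = -8
P_5→P_6: (1)(-8) − (-1)(0) = -8
P_6→P_7: (-1)(-10) − (8)(-8) = 74
P_7→P_1: (8)(4) − (10)(-10) = 132
Σ = 319
Area = |Σ|/2 = 159.5.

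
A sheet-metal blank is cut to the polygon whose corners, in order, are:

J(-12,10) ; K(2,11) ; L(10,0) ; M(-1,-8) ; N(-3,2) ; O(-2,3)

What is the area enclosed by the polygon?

Apply the shoelace (surveyor's) formula: 2A = Σ (x_i·y_{i+1} − x_{i+1}·y_i), indices taken mod 6.
Σ = (-152) + (-110) + (-80) + (-26) + (-5) + (16) = -357
Area = |Σ|/2 = 178.5.

178.5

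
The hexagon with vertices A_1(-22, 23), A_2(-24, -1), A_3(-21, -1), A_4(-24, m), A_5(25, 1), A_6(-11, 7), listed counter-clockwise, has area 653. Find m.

Write out the shoelace sum; only the two edges meeting at A_4 involve m:
2·Area = [((-21)·m − (-24)·(-1)) + ((-24)·1 − 25·m)] + 664
       = -46·m + 616 = 1306
⇒ m = -15.

-15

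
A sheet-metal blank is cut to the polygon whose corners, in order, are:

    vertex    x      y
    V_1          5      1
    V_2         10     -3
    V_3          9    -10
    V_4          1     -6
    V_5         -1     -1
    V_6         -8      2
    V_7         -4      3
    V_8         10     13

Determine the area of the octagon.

Apply the surveyor's formula: 2A = Σ (x_i·y_{i+1} − x_{i+1}·y_i), indices taken mod 8.
V_1→V_2: (5)(-3) − (10)(1) = -25
V_2→V_3: (10)(-10) − (9)(-3) = -73
V_3→V_4: (9)(-6) − (1)(-10) = -44
V_4→V_5: (1)(-1) − (-1)(-6) = -7
V_5→V_6: (-1)(2) − (-8)(-1) = -10
V_6→V_7: (-8)(3) − (-4)(2) = -16
V_7→V_8: (-4)(13) − (10)(3) = -82
V_8→V_1: (10)(1) − (5)(13) = -55
Σ = -312
Area = |Σ|/2 = 156.

156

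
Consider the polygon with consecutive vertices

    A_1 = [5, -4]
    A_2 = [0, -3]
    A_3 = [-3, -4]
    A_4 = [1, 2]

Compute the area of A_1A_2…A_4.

Cross-terms: -15, -9, -2, -14  ⇒  Σ = -40
Area = |Σ|/2 = 20.

20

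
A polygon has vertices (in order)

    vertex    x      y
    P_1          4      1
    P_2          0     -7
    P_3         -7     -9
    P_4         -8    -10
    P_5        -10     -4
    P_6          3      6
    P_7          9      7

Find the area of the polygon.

Σ = (-28) + (-49) + (-2) + (-68) + (-48) + (-33) + (-19) = -247
Area = |Σ|/2 = 123.5.

123.5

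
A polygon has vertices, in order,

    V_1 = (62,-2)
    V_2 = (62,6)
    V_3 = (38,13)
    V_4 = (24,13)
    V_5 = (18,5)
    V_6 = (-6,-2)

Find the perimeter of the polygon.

|V_1V_2| = √((0)² + (8)²) = √64 = 8
|V_2V_3| = √((-24)² + (7)²) = √625 = 25
|V_3V_4| = √((-14)² + (0)²) = √196 = 14
|V_4V_5| = √((-6)² + (-8)²) = √100 = 10
|V_5V_6| = √((-24)² + (-7)²) = √625 = 25
|V_6V_1| = √((68)² + (0)²) = √4624 = 68
Perimeter = 8 + 25 + 14 + 10 + 25 + 68 = 150.

150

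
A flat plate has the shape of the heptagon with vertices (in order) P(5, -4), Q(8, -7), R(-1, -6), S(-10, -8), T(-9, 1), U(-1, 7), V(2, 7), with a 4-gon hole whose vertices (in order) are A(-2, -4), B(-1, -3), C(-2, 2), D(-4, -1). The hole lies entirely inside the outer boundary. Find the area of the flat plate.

Outer boundary:
P→Q: (5)(-7) − (8)(-4) = -3
Q→R: (8)(-6) − (-1)(-7) = -55
R→S: (-1)(-8) − (-10)(-6) = -52
S→T: (-10)(1) − (-9)(-8) = -82
T→U: (-9)(7) − (-1)(1) = -62
U→V: (-1)(7) − (2)(7) = -21
V→P: (2)(-4) − (5)(7) = -43
Σ = -318
Area = |Σ|/2 = 159.
Hole:
Apply the shoelace formula: 2A = Σ (x_i·y_{i+1} − x_{i+1}·y_i), indices taken mod 4.
Σ = (2) + (-8) + (10) + (14) = 18
Area = |Σ|/2 = 9.
Net area = 159 − 9 = 150.

150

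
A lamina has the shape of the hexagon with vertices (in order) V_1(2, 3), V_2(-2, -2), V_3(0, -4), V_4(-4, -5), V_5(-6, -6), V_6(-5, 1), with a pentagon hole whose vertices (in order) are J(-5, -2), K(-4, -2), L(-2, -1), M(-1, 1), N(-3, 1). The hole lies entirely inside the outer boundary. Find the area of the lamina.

26.5

Outer boundary:
Apply Gauss's area formula: 2A = Σ (x_i·y_{i+1} − x_{i+1}·y_i), indices taken mod 6.
Σ = (2) + (8) + (-16) + (-6) + (-36) + (-17) = -65
Area = |Σ|/2 = 32.5.
Hole:
Cross-terms: 2, 0, -3, 2, 11  ⇒  Σ = 12
Area = |Σ|/2 = 6.
Net area = 32.5 − 6 = 26.5.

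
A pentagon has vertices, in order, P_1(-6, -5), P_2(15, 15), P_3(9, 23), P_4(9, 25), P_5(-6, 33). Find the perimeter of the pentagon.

|P_1P_2| = √((21)² + (20)²) = √841 = 29
|P_2P_3| = √((-6)² + (8)²) = √100 = 10
|P_3P_4| = √((0)² + (2)²) = √4 = 2
|P_4P_5| = √((-15)² + (8)²) = √289 = 17
|P_5P_1| = √((0)² + (-38)²) = √1444 = 38
Perimeter = 29 + 10 + 2 + 17 + 38 = 96.

96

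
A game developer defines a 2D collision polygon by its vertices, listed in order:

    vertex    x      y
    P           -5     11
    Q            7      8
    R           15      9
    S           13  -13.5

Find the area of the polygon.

209

Cross-terms: -117, -57, -319.5, 75.5  ⇒  Σ = -418
Area = |Σ|/2 = 209.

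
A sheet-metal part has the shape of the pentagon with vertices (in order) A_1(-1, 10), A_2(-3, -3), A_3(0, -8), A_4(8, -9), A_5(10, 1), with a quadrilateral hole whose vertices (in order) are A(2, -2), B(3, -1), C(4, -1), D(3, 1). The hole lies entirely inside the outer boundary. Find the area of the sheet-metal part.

158

Outer boundary:
Apply the shoelace (surveyor's) formula: 2A = Σ (x_i·y_{i+1} − x_{i+1}·y_i), indices taken mod 5.
A_1→A_2: (-1)(-3) − (-3)(10) = 33
A_2→A_3: (-3)(-8) − (0)(-3) = 24
A_3→A_4: (0)(-9) − (8)(-8) = 64
A_4→A_5: (8)(1) − (10)(-9) = 98
A_5→A_1: (10)(10) − (-1)(1) = 101
Σ = 320
Area = |Σ|/2 = 160.
Hole:
Apply the surveyor's formula: 2A = Σ (x_i·y_{i+1} − x_{i+1}·y_i), indices taken mod 4.
Cross-terms: 4, 1, 7, -8  ⇒  Σ = 4
Area = |Σ|/2 = 2.
Net area = 160 − 2 = 158.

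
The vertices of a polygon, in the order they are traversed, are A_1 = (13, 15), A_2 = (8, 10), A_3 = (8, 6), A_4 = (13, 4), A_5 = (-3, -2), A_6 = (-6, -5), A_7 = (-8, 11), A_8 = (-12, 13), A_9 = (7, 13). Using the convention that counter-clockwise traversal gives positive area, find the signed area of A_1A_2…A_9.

Apply the surveyor's formula: 2A = Σ (x_i·y_{i+1} − x_{i+1}·y_i), indices taken mod 9.
Σ = (10) + (-32) + (-46) + (-14) + (3) + (-106) + (28) + (-247) + (-64) = -468
Signed area = Σ/2 = -234 (negative ⇒ clockwise traversal).

-234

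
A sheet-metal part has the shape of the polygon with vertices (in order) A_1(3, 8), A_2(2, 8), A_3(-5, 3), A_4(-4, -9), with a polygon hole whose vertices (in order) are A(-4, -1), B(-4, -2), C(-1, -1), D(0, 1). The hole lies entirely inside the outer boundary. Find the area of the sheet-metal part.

48.5

Outer boundary:
A_1→A_2: (3)(8) − (2)(8) = 8
A_2→A_3: (2)(3) − (-5)(8) = 46
A_3→A_4: (-5)(-9) − (-4)(3) = 57
A_4→A_1: (-4)(8) − (3)(-9) = -5
Σ = 106
Area = |Σ|/2 = 53.
Hole:
Σ = (4) + (2) + (-1) + (4) = 9
Area = |Σ|/2 = 4.5.
Net area = 53 − 4.5 = 48.5.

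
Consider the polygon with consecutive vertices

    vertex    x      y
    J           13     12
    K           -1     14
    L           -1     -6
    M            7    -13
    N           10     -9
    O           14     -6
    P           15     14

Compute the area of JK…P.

Apply Gauss's area formula: 2A = Σ (x_i·y_{i+1} − x_{i+1}·y_i), indices taken mod 7.
Σ = (194) + (20) + (55) + (67) + (66) + (286) + (-2) = 686
Area = |Σ|/2 = 343.

343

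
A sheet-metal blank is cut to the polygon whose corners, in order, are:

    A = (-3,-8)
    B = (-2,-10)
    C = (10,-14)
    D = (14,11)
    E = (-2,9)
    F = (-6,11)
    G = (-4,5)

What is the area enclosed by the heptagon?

Apply the surveyor's formula: 2A = Σ (x_i·y_{i+1} − x_{i+1}·y_i), indices taken mod 7.
Σ = (14) + (128) + (306) + (148) + (32) + (14) + (47) = 689
Area = |Σ|/2 = 344.5.

344.5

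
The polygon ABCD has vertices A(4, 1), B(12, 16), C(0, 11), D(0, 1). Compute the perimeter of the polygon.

44

|AB| = √((8)² + (15)²) = √289 = 17
|BC| = √((-12)² + (-5)²) = √169 = 13
|CD| = √((0)² + (-10)²) = √100 = 10
|DA| = √((4)² + (0)²) = √16 = 4
Perimeter = 17 + 13 + 10 + 4 = 44.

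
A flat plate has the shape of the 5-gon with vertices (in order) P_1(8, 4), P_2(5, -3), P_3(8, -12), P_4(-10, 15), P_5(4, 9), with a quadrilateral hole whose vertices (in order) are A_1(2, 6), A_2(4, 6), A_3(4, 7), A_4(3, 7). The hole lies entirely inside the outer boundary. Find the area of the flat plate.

141.5

Outer boundary:
Apply the surveyor's formula: 2A = Σ (x_i·y_{i+1} − x_{i+1}·y_i), indices taken mod 5.
Σ = (-44) + (-36) + (0) + (-150) + (-56) = -286
Area = |Σ|/2 = 143.
Hole:
Apply the surveyor's formula: 2A = Σ (x_i·y_{i+1} − x_{i+1}·y_i), indices taken mod 4.
Σ = (-12) + (4) + (7) + (4) = 3
Area = |Σ|/2 = 1.5.
Net area = 143 − 1.5 = 141.5.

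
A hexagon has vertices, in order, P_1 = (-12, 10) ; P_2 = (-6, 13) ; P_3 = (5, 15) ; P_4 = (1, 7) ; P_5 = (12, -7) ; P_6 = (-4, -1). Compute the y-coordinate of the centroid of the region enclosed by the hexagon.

Apply the shoelace (surveyor's) formula. First the cross-terms c_i = x_i·y_{i+1} − x_{i+1}·y_i:
  -96, -155, 20, -91, -40, -52  ⇒  2A = -414, A = -207.
Then Σ (y_i + y_{i+1})·c_i = -6256, so ȳ = -6256 / (6·(-207)) = 136/27.

136/27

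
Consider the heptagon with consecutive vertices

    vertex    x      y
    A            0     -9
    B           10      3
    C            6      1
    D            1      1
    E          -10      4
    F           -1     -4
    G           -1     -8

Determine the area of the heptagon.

79

Apply the surveyor's formula: 2A = Σ (x_i·y_{i+1} − x_{i+1}·y_i), indices taken mod 7.
Σ = (90) + (-8) + (5) + (14) + (44) + (4) + (9) = 158
Area = |Σ|/2 = 79.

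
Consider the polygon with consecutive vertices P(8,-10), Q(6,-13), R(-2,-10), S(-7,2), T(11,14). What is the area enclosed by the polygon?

Σ = (-44) + (-86) + (-74) + (-120) + (-222) = -546
Area = |Σ|/2 = 273.

273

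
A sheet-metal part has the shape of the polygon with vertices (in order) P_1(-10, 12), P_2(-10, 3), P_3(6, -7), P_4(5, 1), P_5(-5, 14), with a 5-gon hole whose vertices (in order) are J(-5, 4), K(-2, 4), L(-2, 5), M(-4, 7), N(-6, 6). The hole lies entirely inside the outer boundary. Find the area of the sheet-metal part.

161

Outer boundary:
Apply the shoelace (surveyor's) formula: 2A = Σ (x_i·y_{i+1} − x_{i+1}·y_i), indices taken mod 5.
Σ = (90) + (52) + (41) + (75) + (80) = 338
Area = |Σ|/2 = 169.
Hole:
Apply the surveyor's formula: 2A = Σ (x_i·y_{i+1} − x_{i+1}·y_i), indices taken mod 5.
J→K: (-5)(4) − (-2)(4) = -12
K→L: (-2)(5) − (-2)(4) = -2
L→M: (-2)(7) − (-4)(5) = 6
M→N: (-4)(6) − (-6)(7) = 18
N→J: (-6)(4) − (-5)(6) = 6
Σ = 16
Area = |Σ|/2 = 8.
Net area = 169 − 8 = 161.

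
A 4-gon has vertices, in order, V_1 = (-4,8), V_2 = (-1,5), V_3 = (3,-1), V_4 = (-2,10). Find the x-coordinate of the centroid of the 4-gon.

Apply Gauss's area formula. First the cross-terms c_i = x_i·y_{i+1} − x_{i+1}·y_i:
  -12, -14, 28, 24  ⇒  2A = 26, A = 13.
Then Σ (x_i + x_{i+1})·c_i = -84, so x̄ = -84 / (6·13) = -14/13.

-14/13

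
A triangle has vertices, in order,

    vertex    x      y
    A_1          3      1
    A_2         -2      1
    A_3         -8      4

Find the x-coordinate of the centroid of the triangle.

-7/3

Apply the surveyor's formula. First the cross-terms c_i = x_i·y_{i+1} − x_{i+1}·y_i:
  5, 0, -20  ⇒  2A = -15, A = -7.5.
Then Σ (x_i + x_{i+1})·c_i = 105, so x̄ = 105 / (6·(-7.5)) = -7/3.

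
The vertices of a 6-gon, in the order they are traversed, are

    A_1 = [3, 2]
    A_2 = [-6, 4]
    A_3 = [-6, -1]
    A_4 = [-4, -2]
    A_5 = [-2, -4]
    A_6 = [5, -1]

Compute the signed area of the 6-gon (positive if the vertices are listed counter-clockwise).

Σ = (24) + (30) + (8) + (12) + (22) + (13) = 109
Signed area = Σ/2 = 54.5 (positive ⇒ counter-clockwise traversal).

54.5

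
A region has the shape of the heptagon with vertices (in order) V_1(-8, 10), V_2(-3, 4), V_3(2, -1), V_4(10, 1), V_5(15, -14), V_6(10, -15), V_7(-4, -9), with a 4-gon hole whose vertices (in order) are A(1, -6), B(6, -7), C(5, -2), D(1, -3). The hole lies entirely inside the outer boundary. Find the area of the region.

Outer boundary:
Apply Gauss's area formula: 2A = Σ (x_i·y_{i+1} − x_{i+1}·y_i), indices taken mod 7.
Σ = (-2) + (-5) + (12) + (-155) + (-85) + (-150) + (-112) = -497
Area = |Σ|/2 = 248.5.
Hole:
Apply the shoelace (surveyor's) formula: 2A = Σ (x_i·y_{i+1} − x_{i+1}·y_i), indices taken mod 4.
Σ = (29) + (23) + (-13) + (-3) = 36
Area = |Σ|/2 = 18.
Net area = 248.5 − 18 = 230.5.

230.5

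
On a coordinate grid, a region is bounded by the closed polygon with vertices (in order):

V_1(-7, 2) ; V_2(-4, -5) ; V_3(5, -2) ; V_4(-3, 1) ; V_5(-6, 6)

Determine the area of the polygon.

Apply the shoelace (surveyor's) formula: 2A = Σ (x_i·y_{i+1} − x_{i+1}·y_i), indices taken mod 5.
Σ = (43) + (33) + (-1) + (-12) + (30) = 93
Area = |Σ|/2 = 46.5.

46.5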